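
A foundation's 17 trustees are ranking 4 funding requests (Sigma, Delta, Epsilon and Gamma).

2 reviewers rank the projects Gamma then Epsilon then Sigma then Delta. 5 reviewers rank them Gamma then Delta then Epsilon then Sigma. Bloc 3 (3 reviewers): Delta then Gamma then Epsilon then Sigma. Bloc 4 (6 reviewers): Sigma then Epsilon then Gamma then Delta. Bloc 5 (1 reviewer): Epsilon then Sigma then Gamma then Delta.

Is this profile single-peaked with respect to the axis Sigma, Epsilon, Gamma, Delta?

Axis positions: Sigma=1, Epsilon=2, Gamma=3, Delta=4.
Bloc 1 (peak Gamma at position 3): ranking walks positions 3-2-1-4, expanding outward from the peak — single-peaked.
Bloc 2 (peak Gamma at position 3): ranking walks positions 3-4-2-1, expanding outward from the peak — single-peaked.
Bloc 3 (peak Delta at position 4): ranking walks positions 4-3-2-1, expanding outward from the peak — single-peaked.
Bloc 4 (peak Sigma at position 1): ranking walks positions 1-2-3-4, expanding outward from the peak — single-peaked.
Bloc 5 (peak Epsilon at position 2): ranking walks positions 2-1-3-4, expanding outward from the peak — single-peaked.
Every ranking is single-peaked on this axis.

yes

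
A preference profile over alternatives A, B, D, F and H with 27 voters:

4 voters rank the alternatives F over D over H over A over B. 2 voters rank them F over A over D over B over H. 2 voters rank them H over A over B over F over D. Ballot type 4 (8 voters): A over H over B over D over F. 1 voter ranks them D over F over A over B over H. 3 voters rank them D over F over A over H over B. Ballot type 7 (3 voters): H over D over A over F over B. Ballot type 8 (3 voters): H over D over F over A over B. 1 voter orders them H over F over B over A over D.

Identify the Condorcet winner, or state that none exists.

Pairwise majorities:
A vs B: 26 to 1, A.
A vs D: D, 14–13.
A vs F: 13 to 14, F.
A vs H: 2+8+1+3 = 14 for A, 13 for H — A by 14–13.
B vs D: B is ranked higher on 2+8+1 = 11 ballots, D on 16. D wins 16–11.
B vs F: 2+8 = 10 for B, 17 for F — F by 17–10.
B vs H: H, 24–3.
D vs F: D wins 18–9.
D vs H: D is ranked higher on 4+2+1+3 = 10 ballots, H on 17. H wins 17–10.
F vs H: F preferred on 4+2+1+3 = 10 ballots; H wins 17–10.
Each alternative drops at least one matchup (A loses to D; B loses to A; D loses to H; F loses to D; H loses to A); the cycle A → H → D → A rules out a Condorcet winner.

none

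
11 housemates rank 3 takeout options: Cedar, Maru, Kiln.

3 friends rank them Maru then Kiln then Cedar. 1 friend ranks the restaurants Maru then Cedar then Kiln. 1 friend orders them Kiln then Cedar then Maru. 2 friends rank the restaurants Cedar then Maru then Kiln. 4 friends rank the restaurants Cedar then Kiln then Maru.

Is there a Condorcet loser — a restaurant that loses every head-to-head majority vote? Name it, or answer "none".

Head-to-head results (11 friends):
Cedar vs Maru: Cedar preferred on 1+2+4 = 7 ballots; Cedar wins 7–4.
Cedar vs Kiln: 7 to 4, Cedar.
Maru vs Kiln: Maru, 6–5.
Kiln loses to every other restaurant — it is the Condorcet loser.

Kiln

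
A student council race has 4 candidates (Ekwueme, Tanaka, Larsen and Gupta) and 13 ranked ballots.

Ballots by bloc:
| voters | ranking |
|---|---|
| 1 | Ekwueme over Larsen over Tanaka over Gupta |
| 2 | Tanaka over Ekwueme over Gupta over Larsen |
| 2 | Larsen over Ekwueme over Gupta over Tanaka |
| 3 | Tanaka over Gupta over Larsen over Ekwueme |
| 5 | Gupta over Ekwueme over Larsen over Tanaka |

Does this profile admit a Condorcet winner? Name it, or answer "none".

Gupta

Pairwise majorities:
Ekwueme vs Tanaka: Ekwueme wins 8–5.
Ekwueme vs Larsen: Ekwueme, 8–5.
Ekwueme vs Gupta: Gupta, 8–5.
Tanaka–Larsen: Larsen 8–5.
Tanaka vs Gupta: Gupta wins 7–6.
Larsen–Gupta: Gupta 10–3.
Gupta defeats every rival head-to-head and is the Condorcet winner.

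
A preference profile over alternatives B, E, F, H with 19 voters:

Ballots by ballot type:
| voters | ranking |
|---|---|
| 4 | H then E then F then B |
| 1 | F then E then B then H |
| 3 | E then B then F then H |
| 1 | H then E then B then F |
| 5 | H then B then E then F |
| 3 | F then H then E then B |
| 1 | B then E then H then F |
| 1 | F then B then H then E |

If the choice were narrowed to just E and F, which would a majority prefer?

Ballots ranking E above F: 4 + 3 + 1 + 5 + 1 = 14.
Ballots ranking F above E: 19 − 14 = 5.
E wins the head-to-head 14–5.

E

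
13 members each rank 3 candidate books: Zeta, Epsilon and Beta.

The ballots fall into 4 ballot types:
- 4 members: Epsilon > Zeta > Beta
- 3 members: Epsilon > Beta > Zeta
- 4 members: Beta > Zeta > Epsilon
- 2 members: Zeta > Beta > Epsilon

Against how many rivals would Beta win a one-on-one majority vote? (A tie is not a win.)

1

Beta against each rival (13 members):
Beta vs Zeta: 7 to 6, Beta.
Beta vs Epsilon: 4+2 = 6 for Beta, 7 for Epsilon — Epsilon by 7–6.
Beta beats Zeta; loses to Epsilon — 1 pairwise win.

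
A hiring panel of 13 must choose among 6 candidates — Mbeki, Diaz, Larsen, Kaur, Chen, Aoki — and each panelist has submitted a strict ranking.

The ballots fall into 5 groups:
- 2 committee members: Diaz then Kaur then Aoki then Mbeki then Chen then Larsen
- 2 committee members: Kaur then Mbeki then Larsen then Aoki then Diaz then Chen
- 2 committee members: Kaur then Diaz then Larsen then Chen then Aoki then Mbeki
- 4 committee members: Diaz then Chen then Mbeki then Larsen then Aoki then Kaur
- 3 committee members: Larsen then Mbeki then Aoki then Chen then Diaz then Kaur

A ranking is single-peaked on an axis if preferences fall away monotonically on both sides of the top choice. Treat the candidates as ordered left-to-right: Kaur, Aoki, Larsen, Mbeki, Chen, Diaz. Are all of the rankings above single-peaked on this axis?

Axis positions: Kaur=1, Aoki=2, Larsen=3, Mbeki=4, Chen=5, Diaz=6.
Group 1: ranking walks positions 6-1-2-4-5-3; Kaur is ranked above Chen even though Chen lies between Kaur and the peak Diaz on the axis — preferences dip and rise again. Not single-peaked.
Group 2: ranking walks positions 1-4-3-2-6-5; Mbeki is ranked above Aoki even though Aoki lies between Mbeki and the peak Kaur on the axis — preferences dip and rise again. Not single-peaked.
Group 3: ranking walks positions 1-6-3-5-2-4; Diaz is ranked above Aoki even though Aoki lies between Diaz and the peak Kaur on the axis — preferences dip and rise again. Not single-peaked.
Group 4 (peak Diaz at position 6): ranking walks positions 6-5-4-3-2-1, expanding outward from the peak — single-peaked.
Group 5 (peak Larsen at position 3): ranking walks positions 3-4-2-5-6-1, expanding outward from the peak — single-peaked.
Group 1 violates single-peakedness, so the profile is not single-peaked on this axis.

no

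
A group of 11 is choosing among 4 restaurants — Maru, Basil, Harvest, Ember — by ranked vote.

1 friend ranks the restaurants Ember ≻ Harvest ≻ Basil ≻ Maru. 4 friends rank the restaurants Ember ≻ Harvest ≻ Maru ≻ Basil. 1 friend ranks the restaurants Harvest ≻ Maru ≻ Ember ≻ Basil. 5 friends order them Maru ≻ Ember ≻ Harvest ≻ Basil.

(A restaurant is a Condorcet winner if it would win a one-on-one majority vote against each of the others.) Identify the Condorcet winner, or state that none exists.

none

Head-to-head results (11 friends):
Maru vs Basil: Maru preferred on 4+1+5 = 10 ballots; Maru wins 10–1.
Maru vs Harvest: 5 for Maru, 6 for Harvest — Harvest by 6–5.
Maru vs Ember: 6 to 5, Maru.
Basil vs Harvest: 0 to 11, Harvest.
Basil vs Ember: Basil is ranked higher on 0 ballots, Ember on 11. Ember wins 11–0.
Harvest vs Ember: Harvest is ranked higher on 1 ballot, Ember on 10. Ember wins 10–1.
No restaurant is unbeaten: Maru loses to Harvest; Basil loses to Maru; Harvest loses to Ember; Ember loses to Maru. In particular Maru > Ember > Harvest > Maru is a majority cycle — no Condorcet winner exists.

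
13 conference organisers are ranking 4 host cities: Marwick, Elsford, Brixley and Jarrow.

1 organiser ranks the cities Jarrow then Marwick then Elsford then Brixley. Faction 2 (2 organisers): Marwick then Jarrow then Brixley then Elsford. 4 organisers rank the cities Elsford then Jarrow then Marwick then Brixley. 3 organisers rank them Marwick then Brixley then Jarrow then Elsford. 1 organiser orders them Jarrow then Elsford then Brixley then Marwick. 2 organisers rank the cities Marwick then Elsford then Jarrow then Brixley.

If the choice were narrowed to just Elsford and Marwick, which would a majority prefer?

Ballots ranking Elsford above Marwick: 4 + 1 = 5.
Ballots ranking Marwick above Elsford: 13 − 5 = 8.
Marwick wins the head-to-head 8–5.

Marwick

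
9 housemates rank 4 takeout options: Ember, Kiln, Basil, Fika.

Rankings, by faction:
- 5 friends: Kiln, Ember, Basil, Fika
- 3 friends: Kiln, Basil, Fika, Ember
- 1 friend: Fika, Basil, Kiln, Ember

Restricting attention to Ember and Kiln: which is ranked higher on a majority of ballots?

Kiln

No ballot ranks Ember above Kiln: 0.
Ballots ranking Kiln above Ember: 9 − 0 = 9.
Kiln wins the head-to-head 9–0.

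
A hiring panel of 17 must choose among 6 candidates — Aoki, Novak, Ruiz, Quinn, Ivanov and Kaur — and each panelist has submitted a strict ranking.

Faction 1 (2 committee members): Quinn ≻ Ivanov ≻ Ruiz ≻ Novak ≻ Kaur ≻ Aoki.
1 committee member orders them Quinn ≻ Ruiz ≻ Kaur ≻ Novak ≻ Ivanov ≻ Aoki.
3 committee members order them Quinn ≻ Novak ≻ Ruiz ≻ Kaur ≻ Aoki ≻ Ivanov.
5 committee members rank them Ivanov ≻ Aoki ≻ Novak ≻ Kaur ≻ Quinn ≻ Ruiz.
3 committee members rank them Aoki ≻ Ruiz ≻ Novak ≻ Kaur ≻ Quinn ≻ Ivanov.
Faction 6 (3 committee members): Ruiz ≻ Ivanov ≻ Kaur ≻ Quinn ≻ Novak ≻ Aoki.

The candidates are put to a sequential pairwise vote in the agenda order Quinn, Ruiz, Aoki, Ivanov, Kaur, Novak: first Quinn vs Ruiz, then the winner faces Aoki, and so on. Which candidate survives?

Novak

Round 1: Quinn vs Ruiz — 11–6, Quinn advances.
Round 2: Quinn vs Aoki — 9–8, Quinn advances.
Round 3: Quinn vs Ivanov — 9–8, Quinn advances.
Round 4: Quinn vs Kaur — 6–11, Kaur advances.
Round 5: Kaur vs Novak — 4–13, Novak advances.
Novak survives the agenda.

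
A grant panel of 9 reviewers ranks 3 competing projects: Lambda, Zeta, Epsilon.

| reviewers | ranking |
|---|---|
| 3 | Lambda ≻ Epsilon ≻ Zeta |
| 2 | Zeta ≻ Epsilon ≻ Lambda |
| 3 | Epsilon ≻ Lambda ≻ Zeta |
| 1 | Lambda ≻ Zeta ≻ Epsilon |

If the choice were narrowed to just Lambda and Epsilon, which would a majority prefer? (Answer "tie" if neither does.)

Epsilon

Ballots ranking Lambda above Epsilon: 3 + 1 = 4.
Ballots ranking Epsilon above Lambda: 9 − 4 = 5.
Epsilon wins the head-to-head 5–4.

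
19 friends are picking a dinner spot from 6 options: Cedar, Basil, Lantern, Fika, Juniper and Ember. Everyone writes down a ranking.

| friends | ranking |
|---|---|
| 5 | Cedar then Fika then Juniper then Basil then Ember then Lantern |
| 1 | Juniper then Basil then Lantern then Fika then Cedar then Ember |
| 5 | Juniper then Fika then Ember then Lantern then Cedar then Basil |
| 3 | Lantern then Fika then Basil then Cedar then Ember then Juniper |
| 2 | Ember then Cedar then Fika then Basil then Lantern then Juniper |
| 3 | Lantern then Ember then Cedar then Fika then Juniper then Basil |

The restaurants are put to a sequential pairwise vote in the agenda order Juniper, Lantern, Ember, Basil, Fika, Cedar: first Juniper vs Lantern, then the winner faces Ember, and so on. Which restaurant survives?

Round 1: Juniper vs Lantern — 11–8, Juniper advances.
Round 2: Juniper vs Ember — 11–8, Juniper advances.
Round 3: Juniper vs Basil — 14–5, Juniper advances.
Round 4: Juniper vs Fika — 6–13, Fika advances.
Round 5: Fika vs Cedar — 9–10, Cedar advances.
Cedar survives the agenda.

Cedar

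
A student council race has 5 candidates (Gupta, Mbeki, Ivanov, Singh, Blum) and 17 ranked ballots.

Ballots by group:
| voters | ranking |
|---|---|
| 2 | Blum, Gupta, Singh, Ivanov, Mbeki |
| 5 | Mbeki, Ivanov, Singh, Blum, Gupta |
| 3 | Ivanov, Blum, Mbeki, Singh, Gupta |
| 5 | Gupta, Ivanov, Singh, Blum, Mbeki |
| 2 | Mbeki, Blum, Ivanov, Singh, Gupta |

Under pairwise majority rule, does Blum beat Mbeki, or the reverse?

Blum

Ballots ranking Blum above Mbeki: 2 + 3 + 5 = 10.
Ballots ranking Mbeki above Blum: 17 − 10 = 7.
Blum wins the head-to-head 10–7.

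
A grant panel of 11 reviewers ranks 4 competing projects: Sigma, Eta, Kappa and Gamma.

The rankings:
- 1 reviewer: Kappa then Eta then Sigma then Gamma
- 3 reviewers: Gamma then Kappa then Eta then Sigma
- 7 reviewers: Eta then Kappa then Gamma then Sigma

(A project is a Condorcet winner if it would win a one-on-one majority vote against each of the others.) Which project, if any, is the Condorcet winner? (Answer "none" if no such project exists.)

Eta

Head-to-head results (11 reviewers):
Sigma vs Eta: Sigma preferred on 0 ballots; Eta wins 11–0.
Sigma vs Kappa: Sigma preferred on 0 ballots; Kappa wins 11–0.
Sigma vs Gamma: Sigma is ranked higher on 1 ballot, Gamma on 10. Gamma wins 10–1.
Eta vs Kappa: Eta is ranked higher on 7 ballots, Kappa on 4. Eta wins 7–4.
Eta vs Gamma: Eta is ranked higher on 1+7 = 8 ballots, Gamma on 3. Eta wins 8–3.
Kappa vs Gamma: 8 to 3, Kappa.
Eta wins every pairwise contest, so Eta is the Condorcet winner.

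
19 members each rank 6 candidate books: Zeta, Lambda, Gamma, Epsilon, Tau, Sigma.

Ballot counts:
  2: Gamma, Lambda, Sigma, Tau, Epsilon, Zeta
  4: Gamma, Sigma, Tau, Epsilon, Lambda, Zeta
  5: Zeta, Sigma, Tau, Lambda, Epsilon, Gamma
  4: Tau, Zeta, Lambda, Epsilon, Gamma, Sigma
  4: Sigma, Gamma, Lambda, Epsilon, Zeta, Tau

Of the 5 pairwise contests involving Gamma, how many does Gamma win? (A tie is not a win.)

Gamma against each rival (19 members):
Gamma vs Zeta: 10 to 9, Gamma.
Gamma vs Lambda: 2+4+4 = 10 for Gamma, 9 for Lambda — Gamma by 10–9.
Gamma–Epsilon: Gamma 10–9.
Gamma vs Tau: Gamma wins 10–9.
Gamma vs Sigma: Gamma preferred on 2+4+4 = 10 ballots; Gamma wins 10–9.
Gamma beats Zeta, Lambda, Epsilon, Tau, Sigma — 5 pairwise wins.

5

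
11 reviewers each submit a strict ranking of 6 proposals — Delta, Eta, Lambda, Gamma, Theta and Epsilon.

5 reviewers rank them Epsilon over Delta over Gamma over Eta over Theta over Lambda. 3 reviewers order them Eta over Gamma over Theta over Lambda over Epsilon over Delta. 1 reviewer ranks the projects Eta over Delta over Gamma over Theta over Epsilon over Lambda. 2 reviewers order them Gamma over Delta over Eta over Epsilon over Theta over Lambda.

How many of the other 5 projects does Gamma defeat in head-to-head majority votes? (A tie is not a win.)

4

Gamma against each rival (11 reviewers):
Gamma vs Delta: 5 to 6, Delta.
Gamma vs Eta: Gamma wins 7–4.
Gamma vs Lambda: Gamma, 11–0.
Gamma vs Theta: Gamma preferred on 5+3+1+2 = 11 ballots; Gamma wins 11–0.
Gamma vs Epsilon: Gamma preferred on 3+1+2 = 6 ballots; Gamma wins 6–5.
Gamma beats Eta, Lambda, Theta, Epsilon; loses to Delta — 4 pairwise wins.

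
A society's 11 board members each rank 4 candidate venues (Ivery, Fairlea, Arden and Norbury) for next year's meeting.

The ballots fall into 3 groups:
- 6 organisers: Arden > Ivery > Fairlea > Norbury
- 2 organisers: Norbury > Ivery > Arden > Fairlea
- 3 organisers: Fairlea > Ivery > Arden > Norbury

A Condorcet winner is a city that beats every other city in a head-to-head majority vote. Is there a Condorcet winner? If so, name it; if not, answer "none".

Arden

Pairwise majorities:
Ivery vs Fairlea: 6+2 = 8 for Ivery, 3 for Fairlea — Ivery by 8–3.
Ivery vs Arden: Ivery preferred on 2+3 = 5 ballots; Arden wins 6–5.
Ivery vs Norbury: 6+3 = 9 for Ivery, 2 for Norbury — Ivery by 9–2.
Fairlea vs Arden: Fairlea preferred on 3 ballots; Arden wins 8–3.
Fairlea vs Norbury: Fairlea is ranked higher on 6+3 = 9 ballots, Norbury on 2. Fairlea wins 9–2.
Arden vs Norbury: Arden is ranked higher on 6+3 = 9 ballots, Norbury on 2. Arden wins 9–2.
Arden beats each of Ivery, Fairlea, Norbury — Arden is the Condorcet winner.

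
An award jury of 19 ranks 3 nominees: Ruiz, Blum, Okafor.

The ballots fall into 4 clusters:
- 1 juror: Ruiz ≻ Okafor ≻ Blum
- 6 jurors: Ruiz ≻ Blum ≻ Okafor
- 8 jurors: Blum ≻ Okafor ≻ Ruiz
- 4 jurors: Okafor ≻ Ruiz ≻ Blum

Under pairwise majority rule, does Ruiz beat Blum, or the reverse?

Ballots ranking Ruiz above Blum: 1 + 6 + 4 = 11.
Ballots ranking Blum above Ruiz: 19 − 11 = 8.
Ruiz wins the head-to-head 11–8.

Ruiz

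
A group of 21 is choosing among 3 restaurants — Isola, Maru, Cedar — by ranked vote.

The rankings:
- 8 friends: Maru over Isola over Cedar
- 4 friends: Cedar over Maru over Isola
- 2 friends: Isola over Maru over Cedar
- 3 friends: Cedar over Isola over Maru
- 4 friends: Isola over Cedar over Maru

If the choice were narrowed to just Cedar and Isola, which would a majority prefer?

Isola

Ballots ranking Cedar above Isola: 4 + 3 = 7.
Ballots ranking Isola above Cedar: 21 − 7 = 14.
Isola wins the head-to-head 14–7.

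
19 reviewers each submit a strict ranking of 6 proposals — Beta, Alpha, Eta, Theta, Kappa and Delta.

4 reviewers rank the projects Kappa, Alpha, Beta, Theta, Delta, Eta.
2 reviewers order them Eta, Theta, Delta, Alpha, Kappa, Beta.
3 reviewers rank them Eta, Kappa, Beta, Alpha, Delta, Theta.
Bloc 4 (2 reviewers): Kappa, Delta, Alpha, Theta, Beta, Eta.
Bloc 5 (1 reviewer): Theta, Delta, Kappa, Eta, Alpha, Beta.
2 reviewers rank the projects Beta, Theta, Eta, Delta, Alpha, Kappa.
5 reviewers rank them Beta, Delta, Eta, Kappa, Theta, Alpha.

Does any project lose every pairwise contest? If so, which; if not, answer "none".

Pairwise majorities:
Beta vs Alpha: Beta wins 10–9.
Beta–Eta: Beta 13–6.
Beta–Theta: Beta 14–5.
Beta vs Kappa: Kappa wins 12–7.
Beta vs Delta: Beta wins 14–5.
Alpha vs Eta: 6 to 13, Eta.
Alpha vs Theta: Alpha is ranked higher on 4+3+2 = 9 ballots, Theta on 10. Theta wins 10–9.
Alpha vs Kappa: 2+2 = 4 for Alpha, 15 for Kappa — Kappa by 15–4.
Alpha vs Delta: 4+3 = 7 for Alpha, 12 for Delta — Delta by 12–7.
Eta vs Theta: 2+3+5 = 10 for Eta, 9 for Theta — Eta by 10–9.
Eta vs Kappa: Eta wins 12–7.
Eta vs Delta: Delta wins 12–7.
Theta vs Kappa: Theta preferred on 2+1+2 = 5 ballots; Kappa wins 14–5.
Theta vs Delta: Delta, 10–9.
Kappa vs Delta: Kappa is ranked higher on 4+3+2 = 9 ballots, Delta on 10. Delta wins 10–9.
Alpha loses to every other project — it is the Condorcet loser.

Alpha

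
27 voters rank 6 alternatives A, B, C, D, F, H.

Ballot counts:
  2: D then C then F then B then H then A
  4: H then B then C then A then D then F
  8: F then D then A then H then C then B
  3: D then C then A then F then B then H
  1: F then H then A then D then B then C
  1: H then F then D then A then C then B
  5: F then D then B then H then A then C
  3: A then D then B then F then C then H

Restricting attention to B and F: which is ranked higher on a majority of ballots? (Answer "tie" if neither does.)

F

Ballots ranking B above F: 4 + 3 = 7.
Ballots ranking F above B: 27 − 7 = 20.
F wins the head-to-head 20–7.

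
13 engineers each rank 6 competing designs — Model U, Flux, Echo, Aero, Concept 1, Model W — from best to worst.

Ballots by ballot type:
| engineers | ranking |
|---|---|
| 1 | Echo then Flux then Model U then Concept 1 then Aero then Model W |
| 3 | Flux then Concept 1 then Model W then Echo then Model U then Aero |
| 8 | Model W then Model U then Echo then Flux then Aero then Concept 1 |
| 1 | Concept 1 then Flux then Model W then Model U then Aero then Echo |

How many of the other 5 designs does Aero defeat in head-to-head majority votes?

1

Aero against each rival (13 engineers):
Aero vs Model U: 0 to 13, Model U.
Aero vs Flux: Aero is ranked higher on 0 ballots, Flux on 13. Flux wins 13–0.
Aero vs Echo: 1 for Aero, 12 for Echo — Echo by 12–1.
Aero vs Concept 1: Aero preferred on 8 ballots; Aero wins 8–5.
Aero–Model W: Model W 12–1.
Aero beats Concept 1; loses to Model U, Flux, Echo, Model W — 1 pairwise win.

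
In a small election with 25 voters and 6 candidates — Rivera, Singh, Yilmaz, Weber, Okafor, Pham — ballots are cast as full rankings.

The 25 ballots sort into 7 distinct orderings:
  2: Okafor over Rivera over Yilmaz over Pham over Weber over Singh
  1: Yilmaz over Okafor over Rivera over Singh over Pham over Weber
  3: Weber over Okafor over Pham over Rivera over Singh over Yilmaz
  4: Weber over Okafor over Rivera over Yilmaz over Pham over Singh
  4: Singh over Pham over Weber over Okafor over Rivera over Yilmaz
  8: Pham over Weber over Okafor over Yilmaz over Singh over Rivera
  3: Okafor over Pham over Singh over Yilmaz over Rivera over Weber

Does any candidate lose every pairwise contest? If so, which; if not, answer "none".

Pairwise majorities:
Rivera–Singh: Singh 15–10.
Rivera vs Yilmaz: 13 to 12, Rivera.
Rivera vs Weber: Rivera preferred on 2+1+3 = 6 ballots; Weber wins 19–6.
Rivera vs Okafor: 0 to 25, Okafor.
Rivera–Pham: Pham 18–7.
Singh vs Yilmaz: Yilmaz, 15–10.
Singh vs Weber: Singh is ranked higher on 1+4+3 = 8 ballots, Weber on 17. Weber wins 17–8.
Singh vs Okafor: Okafor, 21–4.
Singh vs Pham: Singh is ranked higher on 1+4 = 5 ballots, Pham on 20. Pham wins 20–5.
Yilmaz vs Weber: Yilmaz is ranked higher on 2+1+3 = 6 ballots, Weber on 19. Weber wins 19–6.
Yilmaz vs Okafor: Okafor, 24–1.
Yilmaz vs Pham: Pham wins 18–7.
Weber–Okafor: Weber 19–6.
Weber–Pham: Pham 18–7.
Okafor vs Pham: Okafor wins 13–12.
Each candidate has at least one pairwise win (Rivera beats Yilmaz; Singh beats Rivera; Yilmaz beats Singh; Weber beats Rivera; Okafor beats Rivera; Pham beats Rivera) — no Condorcet loser.

none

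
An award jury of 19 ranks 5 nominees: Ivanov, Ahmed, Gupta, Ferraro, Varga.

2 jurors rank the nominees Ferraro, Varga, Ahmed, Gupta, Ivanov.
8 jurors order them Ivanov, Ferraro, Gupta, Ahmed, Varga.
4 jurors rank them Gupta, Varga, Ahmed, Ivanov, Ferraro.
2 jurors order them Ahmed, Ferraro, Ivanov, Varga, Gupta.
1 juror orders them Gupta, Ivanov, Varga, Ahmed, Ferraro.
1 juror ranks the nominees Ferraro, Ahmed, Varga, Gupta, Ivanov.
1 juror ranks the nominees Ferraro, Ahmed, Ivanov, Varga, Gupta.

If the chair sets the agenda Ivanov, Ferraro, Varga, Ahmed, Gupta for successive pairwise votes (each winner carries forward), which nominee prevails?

Round 1: Ivanov vs Ferraro — 13–6, Ivanov advances.
Round 2: Ivanov vs Varga — 12–7, Ivanov advances.
Round 3: Ivanov vs Ahmed — 9–10, Ahmed advances.
Round 4: Ahmed vs Gupta — 6–13, Gupta advances.
Gupta survives the agenda.

Gupta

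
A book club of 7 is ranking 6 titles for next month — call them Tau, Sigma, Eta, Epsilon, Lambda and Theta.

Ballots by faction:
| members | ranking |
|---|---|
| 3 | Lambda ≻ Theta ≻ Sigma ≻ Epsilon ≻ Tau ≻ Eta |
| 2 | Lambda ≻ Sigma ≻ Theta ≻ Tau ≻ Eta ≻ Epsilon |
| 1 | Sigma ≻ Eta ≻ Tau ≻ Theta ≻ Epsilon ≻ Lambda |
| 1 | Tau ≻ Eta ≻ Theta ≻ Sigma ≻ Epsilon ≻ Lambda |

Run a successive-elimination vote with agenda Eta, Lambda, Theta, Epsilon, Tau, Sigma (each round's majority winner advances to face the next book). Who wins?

Lambda

Round 1: Eta vs Lambda — 2–5, Lambda advances.
Round 2: Lambda vs Theta — 5–2, Lambda advances.
Round 3: Lambda vs Epsilon — 5–2, Lambda advances.
Round 4: Lambda vs Tau — 5–2, Lambda advances.
Round 5: Lambda vs Sigma — 5–2, Lambda advances.
The agenda winner is Lambda.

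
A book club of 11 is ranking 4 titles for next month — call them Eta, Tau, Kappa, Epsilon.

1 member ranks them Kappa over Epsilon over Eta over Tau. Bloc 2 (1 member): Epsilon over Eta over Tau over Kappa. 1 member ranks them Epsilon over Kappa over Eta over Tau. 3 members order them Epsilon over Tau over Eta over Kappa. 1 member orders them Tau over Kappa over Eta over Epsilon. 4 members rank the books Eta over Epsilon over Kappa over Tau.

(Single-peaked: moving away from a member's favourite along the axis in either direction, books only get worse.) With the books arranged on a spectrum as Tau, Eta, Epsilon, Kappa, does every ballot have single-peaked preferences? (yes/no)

Axis positions: Tau=1, Eta=2, Epsilon=3, Kappa=4.
Bloc 1 (peak Kappa at position 4): ranking walks positions 4-3-2-1, expanding outward from the peak — single-peaked.
Bloc 2 (peak Epsilon at position 3): ranking walks positions 3-2-1-4, expanding outward from the peak — single-peaked.
Bloc 3 (peak Epsilon at position 3): ranking walks positions 3-4-2-1, expanding outward from the peak — single-peaked.
Bloc 4: ranking walks positions 3-1-2-4; Tau is ranked above Eta even though Eta lies between Tau and the peak Epsilon on the axis — preferences dip and rise again. Not single-peaked.
Bloc 5: ranking walks positions 1-4-2-3; Kappa is ranked above Eta even though Eta lies between Kappa and the peak Tau on the axis — preferences dip and rise again. Not single-peaked.
Bloc 6 (peak Eta at position 2): ranking walks positions 2-3-4-1, expanding outward from the peak — single-peaked.
Bloc 4 violates single-peakedness, so the profile is not single-peaked on this axis.

no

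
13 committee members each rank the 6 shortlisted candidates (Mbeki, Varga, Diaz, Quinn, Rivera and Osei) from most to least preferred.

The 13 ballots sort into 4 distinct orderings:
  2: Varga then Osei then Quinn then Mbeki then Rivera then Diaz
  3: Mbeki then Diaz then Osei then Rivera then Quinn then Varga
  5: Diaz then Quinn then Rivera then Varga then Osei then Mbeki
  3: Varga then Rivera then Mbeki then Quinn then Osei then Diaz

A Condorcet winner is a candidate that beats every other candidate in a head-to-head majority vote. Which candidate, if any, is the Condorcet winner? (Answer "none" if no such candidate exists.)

Pairwise majorities:
Mbeki vs Varga: Varga wins 10–3.
Mbeki–Diaz: Mbeki 8–5.
Mbeki–Quinn: Quinn 7–6.
Mbeki vs Rivera: Rivera, 8–5.
Mbeki vs Osei: Osei, 7–6.
Varga vs Diaz: Diaz wins 8–5.
Varga–Quinn: Quinn 8–5.
Varga–Rivera: Rivera 8–5.
Varga–Osei: Varga 10–3.
Diaz–Quinn: Diaz 8–5.
Diaz vs Rivera: Diaz wins 8–5.
Diaz vs Osei: Diaz, 8–5.
Quinn vs Rivera: Quinn, 7–6.
Quinn vs Osei: Quinn wins 8–5.
Rivera–Osei: Rivera 8–5.
Each candidate drops at least one matchup (Mbeki loses to Varga; Varga loses to Diaz; Diaz loses to Mbeki; Quinn loses to Diaz; Rivera loses to Diaz; Osei loses to Varga); the cycle Mbeki > Diaz > Varga > Mbeki rules out a Condorcet winner.

none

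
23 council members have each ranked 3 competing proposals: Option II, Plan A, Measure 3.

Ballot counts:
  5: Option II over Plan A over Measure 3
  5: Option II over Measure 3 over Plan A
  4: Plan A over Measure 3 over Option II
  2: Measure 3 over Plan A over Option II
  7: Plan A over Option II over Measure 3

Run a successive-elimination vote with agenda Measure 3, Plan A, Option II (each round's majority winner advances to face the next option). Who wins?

Plan A

Round 1: Measure 3 vs Plan A — 7–16, Plan A advances.
Round 2: Plan A vs Option II — 13–10, Plan A advances.
Plan A survives the agenda.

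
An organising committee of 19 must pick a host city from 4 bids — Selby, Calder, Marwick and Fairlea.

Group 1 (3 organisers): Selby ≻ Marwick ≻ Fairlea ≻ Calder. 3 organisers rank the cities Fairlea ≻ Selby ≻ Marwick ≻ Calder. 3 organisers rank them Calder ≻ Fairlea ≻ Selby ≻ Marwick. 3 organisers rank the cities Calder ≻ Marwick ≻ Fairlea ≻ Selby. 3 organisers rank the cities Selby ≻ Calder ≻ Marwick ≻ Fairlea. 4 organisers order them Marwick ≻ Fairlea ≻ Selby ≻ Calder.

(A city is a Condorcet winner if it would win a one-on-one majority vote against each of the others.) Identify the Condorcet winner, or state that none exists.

none

Check each pair by majority over 19 ballots:
Selby vs Calder: 13 to 6, Selby.
Selby vs Marwick: Selby is ranked higher on 3+3+3+3 = 12 ballots, Marwick on 7. Selby wins 12–7.
Selby vs Fairlea: 6 to 13, Fairlea.
Calder vs Marwick: 9 to 10, Marwick.
Calder vs Fairlea: 9 to 10, Fairlea.
Marwick vs Fairlea: 13 to 6, Marwick.
Every city loses at least once (Selby loses to Fairlea; Calder loses to Selby; Marwick loses to Selby; Fairlea loses to Marwick). The majority relation contains the cycle Selby > Marwick > Fairlea > Selby, so there is no Condorcet winner.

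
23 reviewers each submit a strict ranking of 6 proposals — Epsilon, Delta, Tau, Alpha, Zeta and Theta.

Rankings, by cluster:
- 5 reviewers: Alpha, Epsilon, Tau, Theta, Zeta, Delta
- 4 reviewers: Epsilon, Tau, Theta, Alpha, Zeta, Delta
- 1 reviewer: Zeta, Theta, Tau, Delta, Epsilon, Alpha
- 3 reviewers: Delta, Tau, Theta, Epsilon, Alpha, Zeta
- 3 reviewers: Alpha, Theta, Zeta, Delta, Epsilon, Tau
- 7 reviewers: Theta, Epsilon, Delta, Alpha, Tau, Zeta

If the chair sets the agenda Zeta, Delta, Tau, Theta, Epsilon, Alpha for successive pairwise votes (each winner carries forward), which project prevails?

Epsilon

Round 1: Zeta vs Delta — 13–10, Zeta advances.
Round 2: Zeta vs Tau — 4–19, Tau advances.
Round 3: Tau vs Theta — 12–11, Tau advances.
Round 4: Tau vs Epsilon — 4–19, Epsilon advances.
Round 5: Epsilon vs Alpha — 15–8, Epsilon advances.
Epsilon survives the agenda.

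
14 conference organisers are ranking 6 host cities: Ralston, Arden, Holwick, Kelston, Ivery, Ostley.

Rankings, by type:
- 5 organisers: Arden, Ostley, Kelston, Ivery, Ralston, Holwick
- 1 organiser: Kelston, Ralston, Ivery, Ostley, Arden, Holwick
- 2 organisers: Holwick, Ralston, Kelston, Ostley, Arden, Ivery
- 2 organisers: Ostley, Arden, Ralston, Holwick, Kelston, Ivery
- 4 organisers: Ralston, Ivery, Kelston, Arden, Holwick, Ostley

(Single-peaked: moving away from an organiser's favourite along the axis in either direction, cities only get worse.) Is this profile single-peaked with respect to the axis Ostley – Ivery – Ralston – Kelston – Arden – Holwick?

Axis positions: Ostley=1, Ivery=2, Ralston=3, Kelston=4, Arden=5, Holwick=6.
Type 1: ranking walks positions 5-1-4-2-3-6; Ostley is ranked above Kelston even though Kelston lies between Ostley and the peak Arden on the axis — preferences dip and rise again. Not single-peaked.
Type 2 (peak Kelston at position 4): ranking walks positions 4-3-2-1-5-6, expanding outward from the peak — single-peaked.
Type 3: ranking walks positions 6-3-4-1-5-2; Ralston is ranked above Arden even though Arden lies between Ralston and the peak Holwick on the axis — preferences dip and rise again. Not single-peaked.
Type 4: ranking walks positions 1-5-3-6-4-2; Arden is ranked above Ivery even though Ivery lies between Arden and the peak Ostley on the axis — preferences dip and rise again. Not single-peaked.
Type 5 (peak Ralston at position 3): ranking walks positions 3-2-4-5-6-1, expanding outward from the peak — single-peaked.
Type 1 violates single-peakedness, so the profile is not single-peaked on this axis.

no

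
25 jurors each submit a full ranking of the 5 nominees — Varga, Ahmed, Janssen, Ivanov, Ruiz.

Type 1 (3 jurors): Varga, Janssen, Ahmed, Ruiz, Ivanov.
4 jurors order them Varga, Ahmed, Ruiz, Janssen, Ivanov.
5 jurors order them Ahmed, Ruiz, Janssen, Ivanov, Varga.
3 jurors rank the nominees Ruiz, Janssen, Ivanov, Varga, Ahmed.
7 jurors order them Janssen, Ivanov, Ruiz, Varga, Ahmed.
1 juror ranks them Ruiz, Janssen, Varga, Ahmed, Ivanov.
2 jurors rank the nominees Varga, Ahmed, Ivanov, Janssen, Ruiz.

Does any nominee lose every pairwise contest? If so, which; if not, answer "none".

none

Pairwise majorities:
Varga–Ahmed: Varga 20–5.
Varga vs Janssen: Janssen wins 16–9.
Varga vs Ivanov: 3+4+1+2 = 10 for Varga, 15 for Ivanov — Ivanov by 15–10.
Varga vs Ruiz: Ruiz, 16–9.
Ahmed vs Janssen: Ahmed is ranked higher on 4+5+2 = 11 ballots, Janssen on 14. Janssen wins 14–11.
Ahmed–Ivanov: Ahmed 15–10.
Ahmed vs Ruiz: Ahmed wins 14–11.
Janssen vs Ivanov: 3+4+5+3+7+1 = 23 for Janssen, 2 for Ivanov — Janssen by 23–2.
Janssen vs Ruiz: 3+7+2 = 12 for Janssen, 13 for Ruiz — Ruiz by 13–12.
Ivanov vs Ruiz: Ruiz wins 16–9.
Every nominee wins at least one matchup (Varga beats Ahmed; Ahmed beats Ivanov; Janssen beats Varga; Ivanov beats Varga; Ruiz beats Varga), so there is no Condorcet loser.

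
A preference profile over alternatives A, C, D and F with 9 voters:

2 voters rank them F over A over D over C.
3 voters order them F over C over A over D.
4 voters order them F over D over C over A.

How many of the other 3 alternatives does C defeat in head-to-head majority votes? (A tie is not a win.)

1

C against each rival (9 voters):
C vs A: 3+4 = 7 for C, 2 for A — C by 7–2.
C vs D: D, 6–3.
C vs F: F wins 9–0.
C beats A; loses to D, F — 1 pairwise win.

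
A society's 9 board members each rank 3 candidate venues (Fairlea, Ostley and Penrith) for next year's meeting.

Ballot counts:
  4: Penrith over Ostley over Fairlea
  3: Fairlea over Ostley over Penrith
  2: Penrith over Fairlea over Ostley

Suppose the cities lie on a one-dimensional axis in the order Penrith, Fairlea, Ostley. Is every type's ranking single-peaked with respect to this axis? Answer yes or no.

Axis positions: Penrith=1, Fairlea=2, Ostley=3.
Type 1: ranking walks positions 1-3-2; Ostley is ranked above Fairlea even though Fairlea lies between Ostley and the peak Penrith on the axis — preferences dip and rise again. Not single-peaked.
Type 2 (peak Fairlea at position 2): ranking walks positions 2-3-1, expanding outward from the peak — single-peaked.
Type 3 (peak Penrith at position 1): ranking walks positions 1-2-3, expanding outward from the peak — single-peaked.
Type 1 violates single-peakedness, so the profile is not single-peaked on this axis.

no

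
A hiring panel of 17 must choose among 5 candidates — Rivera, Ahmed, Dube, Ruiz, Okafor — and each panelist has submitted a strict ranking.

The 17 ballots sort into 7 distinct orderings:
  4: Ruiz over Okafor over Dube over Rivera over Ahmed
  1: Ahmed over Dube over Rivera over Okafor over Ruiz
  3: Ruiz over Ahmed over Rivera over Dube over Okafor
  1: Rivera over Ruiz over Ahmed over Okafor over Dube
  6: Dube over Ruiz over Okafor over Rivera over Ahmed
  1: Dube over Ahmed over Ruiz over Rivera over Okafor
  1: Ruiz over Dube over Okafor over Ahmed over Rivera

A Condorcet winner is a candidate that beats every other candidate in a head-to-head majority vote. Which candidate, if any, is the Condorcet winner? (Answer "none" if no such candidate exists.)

Check each pair by majority over 17 ballots:
Rivera vs Ahmed: 11 to 6, Rivera.
Rivera vs Dube: 3+1 = 4 for Rivera, 13 for Dube — Dube by 13–4.
Rivera vs Ruiz: Rivera preferred on 1+1 = 2 ballots; Ruiz wins 15–2.
Rivera vs Okafor: Rivera is ranked higher on 1+3+1+1 = 6 ballots, Okafor on 11. Okafor wins 11–6.
Ahmed vs Dube: Ahmed is ranked higher on 1+3+1 = 5 ballots, Dube on 12. Dube wins 12–5.
Ahmed vs Ruiz: Ahmed is ranked higher on 1+1 = 2 ballots, Ruiz on 15. Ruiz wins 15–2.
Ahmed vs Okafor: 6 to 11, Okafor.
Dube vs Ruiz: Dube preferred on 1+6+1 = 8 ballots; Ruiz wins 9–8.
Dube vs Okafor: Dube is ranked higher on 1+3+6+1+1 = 12 ballots, Okafor on 5. Dube wins 12–5.
Ruiz vs Okafor: Ruiz is ranked higher on 4+3+1+6+1+1 = 16 ballots, Okafor on 1. Ruiz wins 16–1.
Ruiz defeats every rival head-to-head and is the Condorcet winner.

Ruiz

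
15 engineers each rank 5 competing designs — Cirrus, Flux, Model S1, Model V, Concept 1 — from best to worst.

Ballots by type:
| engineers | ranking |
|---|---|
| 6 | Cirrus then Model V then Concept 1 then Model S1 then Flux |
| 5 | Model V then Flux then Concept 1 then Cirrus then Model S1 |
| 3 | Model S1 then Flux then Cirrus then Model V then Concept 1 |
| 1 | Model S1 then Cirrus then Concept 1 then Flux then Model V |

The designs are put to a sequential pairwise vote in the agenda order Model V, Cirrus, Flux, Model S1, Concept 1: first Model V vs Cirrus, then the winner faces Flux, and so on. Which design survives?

Concept 1

Round 1: Model V vs Cirrus — 5–10, Cirrus advances.
Round 2: Cirrus vs Flux — 7–8, Flux advances.
Round 3: Flux vs Model S1 — 5–10, Model S1 advances.
Round 4: Model S1 vs Concept 1 — 4–11, Concept 1 advances.
Concept 1 survives the agenda.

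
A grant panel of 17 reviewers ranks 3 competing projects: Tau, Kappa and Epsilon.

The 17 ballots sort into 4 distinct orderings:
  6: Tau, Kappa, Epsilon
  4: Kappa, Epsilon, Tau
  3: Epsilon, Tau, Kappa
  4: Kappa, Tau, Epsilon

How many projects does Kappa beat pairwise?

1

Kappa against each rival (17 reviewers):
Kappa vs Tau: Kappa is ranked higher on 4+4 = 8 ballots, Tau on 9. Tau wins 9–8.
Kappa vs Epsilon: Kappa preferred on 6+4+4 = 14 ballots; Kappa wins 14–3.
Kappa beats Epsilon; loses to Tau — 1 pairwise win.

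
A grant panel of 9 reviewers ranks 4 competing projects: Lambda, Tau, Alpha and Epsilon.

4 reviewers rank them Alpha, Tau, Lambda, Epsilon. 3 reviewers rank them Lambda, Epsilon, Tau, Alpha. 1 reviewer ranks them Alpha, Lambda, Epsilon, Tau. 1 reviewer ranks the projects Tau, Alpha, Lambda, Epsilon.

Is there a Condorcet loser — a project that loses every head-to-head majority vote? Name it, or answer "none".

Head-to-head results (9 reviewers):
Lambda vs Tau: Lambda is ranked higher on 3+1 = 4 ballots, Tau on 5. Tau wins 5–4.
Lambda vs Alpha: Alpha wins 6–3.
Lambda vs Epsilon: 4+3+1+1 = 9 for Lambda, 0 for Epsilon — Lambda by 9–0.
Tau–Alpha: Alpha 5–4.
Tau–Epsilon: Tau 5–4.
Alpha–Epsilon: Alpha 6–3.
Epsilon is beaten in every head-to-head and is the Condorcet loser.

Epsilon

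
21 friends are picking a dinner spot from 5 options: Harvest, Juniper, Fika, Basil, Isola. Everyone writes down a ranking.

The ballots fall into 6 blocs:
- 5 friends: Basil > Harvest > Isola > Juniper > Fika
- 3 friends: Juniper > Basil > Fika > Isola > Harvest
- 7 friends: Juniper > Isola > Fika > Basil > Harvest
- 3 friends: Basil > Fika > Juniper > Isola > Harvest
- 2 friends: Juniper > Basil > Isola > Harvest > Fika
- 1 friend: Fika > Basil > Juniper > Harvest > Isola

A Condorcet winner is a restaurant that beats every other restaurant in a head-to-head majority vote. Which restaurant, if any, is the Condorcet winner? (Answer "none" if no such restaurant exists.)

Juniper

Pairwise majorities:
Harvest vs Juniper: Harvest preferred on 5 ballots; Juniper wins 16–5.
Harvest vs Fika: 5+2 = 7 for Harvest, 14 for Fika — Fika by 14–7.
Harvest vs Basil: 0 to 21, Basil.
Harvest vs Isola: Harvest is ranked higher on 5+1 = 6 ballots, Isola on 15. Isola wins 15–6.
Juniper vs Fika: Juniper is ranked higher on 5+3+7+2 = 17 ballots, Fika on 4. Juniper wins 17–4.
Juniper vs Basil: Juniper is ranked higher on 3+7+2 = 12 ballots, Basil on 9. Juniper wins 12–9.
Juniper vs Isola: Juniper is ranked higher on 3+7+3+2+1 = 16 ballots, Isola on 5. Juniper wins 16–5.
Fika vs Basil: Fika is ranked higher on 7+1 = 8 ballots, Basil on 13. Basil wins 13–8.
Fika vs Isola: 3+3+1 = 7 for Fika, 14 for Isola — Isola by 14–7.
Basil vs Isola: Basil is ranked higher on 5+3+3+2+1 = 14 ballots, Isola on 7. Basil wins 14–7.
Only Juniper has no losses; Juniper is the Condorcet winner.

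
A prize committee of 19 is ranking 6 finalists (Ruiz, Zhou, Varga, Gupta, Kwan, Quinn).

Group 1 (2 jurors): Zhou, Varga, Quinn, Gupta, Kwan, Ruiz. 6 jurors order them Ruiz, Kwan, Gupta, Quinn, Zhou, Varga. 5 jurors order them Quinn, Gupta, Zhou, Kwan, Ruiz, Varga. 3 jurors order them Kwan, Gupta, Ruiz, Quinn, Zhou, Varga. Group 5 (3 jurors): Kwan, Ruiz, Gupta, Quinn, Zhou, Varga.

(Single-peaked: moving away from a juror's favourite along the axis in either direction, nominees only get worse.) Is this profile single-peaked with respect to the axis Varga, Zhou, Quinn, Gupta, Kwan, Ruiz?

yes

Axis positions: Varga=1, Zhou=2, Quinn=3, Gupta=4, Kwan=5, Ruiz=6.
Group 1 (peak Zhou at position 2): ranking walks positions 2-1-3-4-5-6, expanding outward from the peak — single-peaked.
Group 2 (peak Ruiz at position 6): ranking walks positions 6-5-4-3-2-1, expanding outward from the peak — single-peaked.
Group 3 (peak Quinn at position 3): ranking walks positions 3-4-2-5-6-1, expanding outward from the peak — single-peaked.
Group 4 (peak Kwan at position 5): ranking walks positions 5-4-6-3-2-1, expanding outward from the peak — single-peaked.
Group 5 (peak Kwan at position 5): ranking walks positions 5-6-4-3-2-1, expanding outward from the peak — single-peaked.
Every ranking is single-peaked on this axis.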